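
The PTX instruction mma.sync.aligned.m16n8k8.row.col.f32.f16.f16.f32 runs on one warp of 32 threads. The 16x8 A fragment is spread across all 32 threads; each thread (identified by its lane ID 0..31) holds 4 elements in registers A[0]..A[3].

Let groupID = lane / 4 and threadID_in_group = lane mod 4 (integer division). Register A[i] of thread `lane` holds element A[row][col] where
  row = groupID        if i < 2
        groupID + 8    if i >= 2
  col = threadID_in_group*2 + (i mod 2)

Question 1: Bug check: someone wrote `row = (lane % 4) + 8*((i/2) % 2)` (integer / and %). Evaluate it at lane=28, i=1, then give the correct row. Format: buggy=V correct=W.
`(lane % 4) + 8*((i/2) % 2)`[28,1]->0
lane 28: gid=7 (28/4), tid=0 (28%4)
i=1: r=7+0=7, c=0*2+1=1
row: 0 vs 7

buggy=0 correct=7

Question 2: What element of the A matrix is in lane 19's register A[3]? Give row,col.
12,7

19: grp=4,tig=3
[3] (4+8,3*2+1) = (12,7)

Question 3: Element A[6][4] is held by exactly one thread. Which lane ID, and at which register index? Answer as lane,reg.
26,0

r=6⇒gr=6,Rb=0  c=4⇒th=2,odd=0
L=6*4+2=26  i=0*2+0=0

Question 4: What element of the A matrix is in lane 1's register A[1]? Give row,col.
0,3

L=1->g=1>>2=0, t=1&3=1
[1]->row 0+0=0  col 1·2+1=3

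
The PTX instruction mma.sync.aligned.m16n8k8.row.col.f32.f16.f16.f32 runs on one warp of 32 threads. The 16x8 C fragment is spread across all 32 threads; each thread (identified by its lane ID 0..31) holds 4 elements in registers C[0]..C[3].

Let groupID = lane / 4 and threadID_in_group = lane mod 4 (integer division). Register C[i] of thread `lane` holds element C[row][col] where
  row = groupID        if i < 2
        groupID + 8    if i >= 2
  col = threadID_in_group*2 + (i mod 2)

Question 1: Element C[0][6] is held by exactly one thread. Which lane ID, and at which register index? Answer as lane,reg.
3,0

r: 0->gid=0,r8=0  c: 6->tid=3,i&1=0
L=0*4+3=3  i=0*2+0=0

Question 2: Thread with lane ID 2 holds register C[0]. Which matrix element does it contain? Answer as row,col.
lane 2: gid=0 (2/4), tid=2 (2%4)
i=0: r=0+0=0, c=2*2+0=4

0,4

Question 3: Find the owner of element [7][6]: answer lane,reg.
31,0

r=7→G=7,rhi=0  c=6→T=3,p=0
L=7*4+3=31  i=0*2+0=0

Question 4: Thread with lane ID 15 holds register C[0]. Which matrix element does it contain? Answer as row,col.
L=15->gid=15>>2=3, tid=15&3=3
[0]->row 3+0=3  col 3·2+0=6

3,6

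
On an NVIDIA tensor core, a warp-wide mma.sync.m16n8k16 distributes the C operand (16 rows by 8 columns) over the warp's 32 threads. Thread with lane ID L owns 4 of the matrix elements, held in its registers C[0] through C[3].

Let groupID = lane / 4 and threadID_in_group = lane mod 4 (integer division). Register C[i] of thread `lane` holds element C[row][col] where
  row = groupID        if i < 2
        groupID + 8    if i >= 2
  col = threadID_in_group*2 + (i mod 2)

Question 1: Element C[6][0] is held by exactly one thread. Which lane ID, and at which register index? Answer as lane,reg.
r: 6->gid=6,r8=0  c: 0->tid=0,i&1=0
L=6*4+0=24  i=0*2+0=0

24,0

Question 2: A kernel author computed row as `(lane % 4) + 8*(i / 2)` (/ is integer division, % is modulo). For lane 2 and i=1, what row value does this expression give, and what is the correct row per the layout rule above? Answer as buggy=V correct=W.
buggy=2 correct=0

`(lane % 4) + 8*(i / 2)`[2,1]->2
lane 2: g=0 (2/4), t=2 (2%4)
i=1: r=0+0=0, c=2*2+1=5
row: 2 vs 0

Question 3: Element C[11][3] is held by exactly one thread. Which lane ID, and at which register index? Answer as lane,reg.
13,3

r: 11->gid=3,r8=1  c: 3->tid=1,i&1=1
L=3*4+1=13  i=1*2+1=3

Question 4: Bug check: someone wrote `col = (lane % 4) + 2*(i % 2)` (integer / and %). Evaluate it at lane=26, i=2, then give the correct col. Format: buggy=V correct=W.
buggy=2 correct=4

`(lane % 4) + 2*(i % 2)`[26,2]->2
L=26->g=26>>2=6, t=26&3=2
[2]->row 6+8=14  col 2·2+0=4
col: 2 vs 4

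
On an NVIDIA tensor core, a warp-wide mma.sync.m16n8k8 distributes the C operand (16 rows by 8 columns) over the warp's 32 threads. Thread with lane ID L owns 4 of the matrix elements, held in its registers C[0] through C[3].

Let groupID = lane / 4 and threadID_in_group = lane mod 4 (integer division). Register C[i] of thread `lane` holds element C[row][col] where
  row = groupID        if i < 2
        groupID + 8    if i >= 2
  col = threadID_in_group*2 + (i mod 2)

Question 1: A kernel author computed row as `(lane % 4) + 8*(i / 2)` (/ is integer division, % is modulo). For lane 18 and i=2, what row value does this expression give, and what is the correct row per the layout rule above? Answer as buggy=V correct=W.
`(lane % 4) + 8*(i / 2)`[18,2]->10
lane 18: g=4 (18/4), t=2 (18%4)
i=2: r=4+8=12, c=2*2+0=4
row: 10 vs 12

buggy=10 correct=12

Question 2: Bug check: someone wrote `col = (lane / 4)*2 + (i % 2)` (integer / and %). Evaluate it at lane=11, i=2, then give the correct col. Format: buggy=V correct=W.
`(lane / 4)*2 + (i % 2)`[11,2]=>4
lane 11: grp=2 (11/4), tig=3 (11%4)
i=2: r=2+8=10, c=3*2+0=6
col: 4 vs 6

buggy=4 correct=6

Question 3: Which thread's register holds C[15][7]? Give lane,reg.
31,3

r=15⇒gr=7,Rb=1  c=7⇒th=3,odd=1
L=7*4+3=31  i=1*2+1=3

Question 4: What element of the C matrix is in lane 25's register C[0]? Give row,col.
lane 25→25/4=6, 25 mod 4=1
i=0  r:6+0→6  c:2·1+0→2

6,2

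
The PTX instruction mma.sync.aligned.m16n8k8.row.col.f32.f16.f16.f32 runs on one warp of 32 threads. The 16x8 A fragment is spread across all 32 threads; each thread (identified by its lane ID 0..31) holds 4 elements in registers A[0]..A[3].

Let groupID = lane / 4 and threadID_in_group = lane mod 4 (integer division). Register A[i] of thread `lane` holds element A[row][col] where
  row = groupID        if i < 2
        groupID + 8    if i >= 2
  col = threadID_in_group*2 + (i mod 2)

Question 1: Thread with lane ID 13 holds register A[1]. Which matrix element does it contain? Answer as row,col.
L=13⇒gr=13>>2=3, th=13&3=1
[1]⇒row 3+0=3  col 1·2+1=3

3,3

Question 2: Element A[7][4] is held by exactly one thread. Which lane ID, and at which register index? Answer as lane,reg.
r=7⇒gr=7,Rb=0  c=4⇒th=2,odd=0
L=7*4+2=30  i=0*2+0=0

30,0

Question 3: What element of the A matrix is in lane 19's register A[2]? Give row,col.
lane 19→19/4=4, 19 mod 4=3
i=2  r:4+8→12  c:2·3+0→6

12,6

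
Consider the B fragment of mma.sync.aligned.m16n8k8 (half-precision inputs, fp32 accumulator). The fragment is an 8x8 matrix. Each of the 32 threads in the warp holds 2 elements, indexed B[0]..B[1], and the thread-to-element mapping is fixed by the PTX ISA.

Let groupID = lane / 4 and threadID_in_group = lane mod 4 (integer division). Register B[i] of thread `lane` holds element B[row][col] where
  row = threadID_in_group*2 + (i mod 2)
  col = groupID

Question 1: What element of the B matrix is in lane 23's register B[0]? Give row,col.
lane 23⇒23/4=5, 23 mod 4=3
i=0  r:2·3+0⇒6  c:5

6,5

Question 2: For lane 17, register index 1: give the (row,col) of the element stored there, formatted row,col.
3,4

L=17->g=17>>2=4, t=17&3=1
[1]->row 1·2+1=3  col g=4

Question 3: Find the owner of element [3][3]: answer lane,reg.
13,1

c:3=>grp=3  r:3=>tig=1,lo=1
L=3*4+1=13  i=1=1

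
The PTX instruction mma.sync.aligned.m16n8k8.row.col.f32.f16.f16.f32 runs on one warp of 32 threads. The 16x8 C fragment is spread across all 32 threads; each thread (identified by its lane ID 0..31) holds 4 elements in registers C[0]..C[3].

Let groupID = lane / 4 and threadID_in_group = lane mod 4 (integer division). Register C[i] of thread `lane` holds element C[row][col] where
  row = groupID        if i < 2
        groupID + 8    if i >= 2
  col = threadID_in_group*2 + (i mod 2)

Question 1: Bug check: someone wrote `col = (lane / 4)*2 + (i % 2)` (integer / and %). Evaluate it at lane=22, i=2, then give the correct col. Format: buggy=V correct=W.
buggy=10 correct=4

`(lane / 4)*2 + (i % 2)`[22,2]->10
L=22->g=22>>2=5, t=22&3=2
[2]->row 5+8=13  col 2·2+0=4
col: 10 vs 4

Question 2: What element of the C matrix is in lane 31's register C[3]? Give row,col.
lane 31: g=7 (31/4), t=3 (31%4)
i=3: r=7+8=15, c=3*2+1=7

15,7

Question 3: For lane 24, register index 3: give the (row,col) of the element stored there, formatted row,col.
14,1

L=24->gid=24>>2=6, tid=24&3=0
[3]->row 6+8=14  col 0·2+1=1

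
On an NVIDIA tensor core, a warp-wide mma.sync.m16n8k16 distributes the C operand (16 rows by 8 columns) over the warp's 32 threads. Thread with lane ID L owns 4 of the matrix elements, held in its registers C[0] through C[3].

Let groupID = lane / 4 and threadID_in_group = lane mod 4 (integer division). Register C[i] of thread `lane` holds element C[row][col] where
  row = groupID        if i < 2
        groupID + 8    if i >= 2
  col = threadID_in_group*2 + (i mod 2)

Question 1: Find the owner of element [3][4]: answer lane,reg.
14,0

r=3⇒gr=3,Rb=0  c=4⇒th=2,odd=0
L=3*4+2=14  i=0*2+0=0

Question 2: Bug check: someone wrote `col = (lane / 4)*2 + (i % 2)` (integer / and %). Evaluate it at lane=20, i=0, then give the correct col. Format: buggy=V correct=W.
`(lane / 4)*2 + (i % 2)`[20,0]→10
L=20→G=20>>2=5, T=20&3=0
[0]→row 5+0=5  col 0·2+0=0
col: 10 vs 0

buggy=10 correct=0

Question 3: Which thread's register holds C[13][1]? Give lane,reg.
r=13→G=5,rhi=1  c=1→T=0,p=1
L=5*4+0=20  i=1*2+1=3

20,3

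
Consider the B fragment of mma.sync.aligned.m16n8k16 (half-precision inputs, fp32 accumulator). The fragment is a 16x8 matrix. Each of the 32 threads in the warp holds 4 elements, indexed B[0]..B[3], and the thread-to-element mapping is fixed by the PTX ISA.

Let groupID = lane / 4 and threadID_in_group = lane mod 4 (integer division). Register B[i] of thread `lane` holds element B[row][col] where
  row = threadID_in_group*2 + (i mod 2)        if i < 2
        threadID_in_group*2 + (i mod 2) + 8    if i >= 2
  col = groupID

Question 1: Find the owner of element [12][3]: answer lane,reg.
14,2

c:3=>grp=3  r:12=>rB=1,tig=2,lo=0
L=3*4+2=14  i=1*2+0=2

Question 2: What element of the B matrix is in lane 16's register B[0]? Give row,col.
L=16→G=16>>2=4, T=16&3=0
[0]→row 0·2+0+0=0  col G=4

0,4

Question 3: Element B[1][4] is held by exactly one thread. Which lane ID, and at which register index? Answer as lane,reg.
16,1

c=4->g=4  r=1->rb=0,t=0,b0=1
L=4*4+0=16  i=0*2+1=1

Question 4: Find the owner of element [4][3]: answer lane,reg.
14,0

c=3⇒gr=3  r=4⇒Rb=0,th=2,odd=0
L=3*4+2=14  i=0*2+0=0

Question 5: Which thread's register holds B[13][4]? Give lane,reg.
c: 4->gid=4  r: 13->r8=1,tid=2,i&1=1
L=4*4+2=18  i=1*2+1=3

18,3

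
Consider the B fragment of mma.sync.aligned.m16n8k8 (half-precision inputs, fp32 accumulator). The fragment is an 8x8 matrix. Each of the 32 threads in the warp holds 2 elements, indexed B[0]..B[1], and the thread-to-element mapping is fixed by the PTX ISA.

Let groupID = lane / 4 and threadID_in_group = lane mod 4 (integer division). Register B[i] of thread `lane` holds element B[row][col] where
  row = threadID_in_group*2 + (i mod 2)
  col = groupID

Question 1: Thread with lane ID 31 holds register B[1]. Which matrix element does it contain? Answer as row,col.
L=31→G=31>>2=7, T=31&3=3
[1]→row 3·2+1=7  col G=7

7,7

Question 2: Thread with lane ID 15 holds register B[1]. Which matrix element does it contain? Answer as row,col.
lane 15=>15/4=3, 15 mod 4=3
i=1  r:2·3+1=>7  c:3

7,3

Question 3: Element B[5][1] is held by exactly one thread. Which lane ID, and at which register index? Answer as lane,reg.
6,1

c: 1->gid=1  r: 5->tid=2,i&1=1
L=1*4+2=6  i=1=1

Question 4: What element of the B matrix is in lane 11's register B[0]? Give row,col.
lane 11=>11/4=2, 11 mod 4=3
i=0  r:2·3+0=>6  c:2

6,2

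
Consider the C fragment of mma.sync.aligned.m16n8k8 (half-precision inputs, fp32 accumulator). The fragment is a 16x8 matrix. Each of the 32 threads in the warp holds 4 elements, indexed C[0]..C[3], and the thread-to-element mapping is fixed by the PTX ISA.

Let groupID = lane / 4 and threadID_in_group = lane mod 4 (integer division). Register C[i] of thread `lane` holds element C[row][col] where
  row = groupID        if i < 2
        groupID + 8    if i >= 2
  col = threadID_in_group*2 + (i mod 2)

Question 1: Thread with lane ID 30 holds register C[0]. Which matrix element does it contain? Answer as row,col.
L=30⇒gr=30>>2=7, th=30&3=2
[0]⇒row 7+0=7  col 2·2+0=4

7,4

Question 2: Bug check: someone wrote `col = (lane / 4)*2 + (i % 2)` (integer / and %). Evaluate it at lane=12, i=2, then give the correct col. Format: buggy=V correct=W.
buggy=6 correct=0

`(lane / 4)*2 + (i % 2)`[12,2]->6
L=12->g=12>>2=3, t=12&3=0
[2]->row 3+8=11  col 0·2+0=0
col: 6 vs 0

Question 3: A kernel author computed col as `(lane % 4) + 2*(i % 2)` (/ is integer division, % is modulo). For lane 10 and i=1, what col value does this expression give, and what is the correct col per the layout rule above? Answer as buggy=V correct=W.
`(lane % 4) + 2*(i % 2)`[10,1]⇒4
lane 10⇒10/4=2, 10 mod 4=2
i=1  r:2+0⇒2  c:2·2+1⇒5
col: 4 vs 5

buggy=4 correct=5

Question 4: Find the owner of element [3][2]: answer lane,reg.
r:3=>grp=3,rB=0  c:2=>tig=1,lo=0
L=3*4+1=13  i=0*2+0=0

13,0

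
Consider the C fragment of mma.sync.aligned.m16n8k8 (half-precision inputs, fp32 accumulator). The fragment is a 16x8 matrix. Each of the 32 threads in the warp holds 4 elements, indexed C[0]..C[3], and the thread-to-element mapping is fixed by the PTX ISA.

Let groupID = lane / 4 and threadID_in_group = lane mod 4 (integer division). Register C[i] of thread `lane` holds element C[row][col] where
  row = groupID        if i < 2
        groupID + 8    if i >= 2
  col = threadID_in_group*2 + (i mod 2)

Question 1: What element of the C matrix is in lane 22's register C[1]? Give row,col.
5,5

22: g=5,t=2
[1] (5+0,2*2+1) = (5,5)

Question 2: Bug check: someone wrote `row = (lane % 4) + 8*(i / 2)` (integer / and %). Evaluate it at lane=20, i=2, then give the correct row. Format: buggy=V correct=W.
buggy=8 correct=13

`(lane % 4) + 8*(i / 2)`[20,2]→8
lane 20: G=5 (20/4), T=0 (20%4)
i=2: r=5+8=13, c=0*2+0=0
row: 8 vs 13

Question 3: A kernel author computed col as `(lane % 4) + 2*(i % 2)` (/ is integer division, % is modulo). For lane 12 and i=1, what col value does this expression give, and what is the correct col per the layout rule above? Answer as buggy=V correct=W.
buggy=2 correct=1

`(lane % 4) + 2*(i % 2)`[12,1]->2
L=12->g=12>>2=3, t=12&3=0
[1]->row 3+0=3  col 0·2+1=1
col: 2 vs 1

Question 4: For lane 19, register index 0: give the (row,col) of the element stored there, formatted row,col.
4,6

lane 19=>19/4=4, 19 mod 4=3
i=0  r:4+0=>4  c:2·3+0=>6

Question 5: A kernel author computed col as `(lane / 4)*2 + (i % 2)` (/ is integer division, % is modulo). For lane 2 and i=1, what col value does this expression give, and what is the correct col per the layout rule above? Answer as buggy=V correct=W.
`(lane / 4)*2 + (i % 2)`[2,1]→1
lane 2: G=0 (2/4), T=2 (2%4)
i=1: r=0+0=0, c=2*2+1=5
col: 1 vs 5

buggy=1 correct=5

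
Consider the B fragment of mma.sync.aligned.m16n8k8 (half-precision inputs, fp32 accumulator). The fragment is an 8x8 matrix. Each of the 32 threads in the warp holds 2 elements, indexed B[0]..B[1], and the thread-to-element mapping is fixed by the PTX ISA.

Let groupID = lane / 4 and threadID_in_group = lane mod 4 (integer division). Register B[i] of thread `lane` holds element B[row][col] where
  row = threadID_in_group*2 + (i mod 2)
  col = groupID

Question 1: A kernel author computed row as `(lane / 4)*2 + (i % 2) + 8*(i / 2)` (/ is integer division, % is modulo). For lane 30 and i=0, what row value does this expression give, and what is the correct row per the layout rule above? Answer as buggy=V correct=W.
`(lane / 4)*2 + (i % 2) + 8*(i / 2)`[30,0]→14
L=30→G=30>>2=7, T=30&3=2
[0]→row 2·2+0=4  col G=7
row: 14 vs 4

buggy=14 correct=4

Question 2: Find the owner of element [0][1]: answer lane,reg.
c=1⇒gr=1  r=0⇒th=0,odd=0
L=1*4+0=4  i=0=0

4,0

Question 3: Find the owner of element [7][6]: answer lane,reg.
c:6=>grp=6  r:7=>tig=3,lo=1
L=6*4+3=27  i=1=1

27,1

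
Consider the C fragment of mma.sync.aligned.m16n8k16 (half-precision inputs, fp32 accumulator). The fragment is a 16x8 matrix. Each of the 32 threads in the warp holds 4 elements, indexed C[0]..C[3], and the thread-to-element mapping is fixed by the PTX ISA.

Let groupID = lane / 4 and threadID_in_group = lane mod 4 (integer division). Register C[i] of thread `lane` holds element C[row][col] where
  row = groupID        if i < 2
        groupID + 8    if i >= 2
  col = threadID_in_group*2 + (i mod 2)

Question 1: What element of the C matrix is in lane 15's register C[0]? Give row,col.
3,6

lane 15->15/4=3, 15 mod 4=3
i=0  r:3+0->3  c:2·3+0->6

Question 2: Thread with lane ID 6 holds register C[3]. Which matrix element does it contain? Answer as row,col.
6: gr=1,th=2
[3] (1+8,2*2+1) = (9,5)

9,5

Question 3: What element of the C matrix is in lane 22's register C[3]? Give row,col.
lane 22: gid=5 (22/4), tid=2 (22%4)
i=3: r=5+8=13, c=2*2+1=5

13,5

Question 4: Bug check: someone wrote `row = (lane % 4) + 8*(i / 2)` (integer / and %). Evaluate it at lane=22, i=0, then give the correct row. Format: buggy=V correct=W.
`(lane % 4) + 8*(i / 2)`[22,0]->2
22: g=5,t=2
[0] (5+0,2*2+0) = (5,4)
row: 2 vs 5

buggy=2 correct=5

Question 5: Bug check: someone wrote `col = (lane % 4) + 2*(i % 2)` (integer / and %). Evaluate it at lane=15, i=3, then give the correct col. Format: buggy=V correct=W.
buggy=5 correct=7

`(lane % 4) + 2*(i % 2)`[15,3]->5
L=15->gid=15>>2=3, tid=15&3=3
[3]->row 3+8=11  col 3·2+1=7
col: 5 vs 7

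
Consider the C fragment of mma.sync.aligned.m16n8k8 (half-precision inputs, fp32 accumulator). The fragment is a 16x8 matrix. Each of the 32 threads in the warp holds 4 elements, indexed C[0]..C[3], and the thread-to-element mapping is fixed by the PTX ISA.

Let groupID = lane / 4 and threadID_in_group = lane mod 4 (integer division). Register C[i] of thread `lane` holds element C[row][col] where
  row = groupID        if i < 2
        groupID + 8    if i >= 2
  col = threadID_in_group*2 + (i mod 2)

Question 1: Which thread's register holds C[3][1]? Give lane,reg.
12,1

r=3⇒gr=3,Rb=0  c=1⇒th=0,odd=1
L=3*4+0=12  i=0*2+1=1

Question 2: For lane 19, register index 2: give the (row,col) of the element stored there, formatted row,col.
12,6

lane 19: G=4 (19/4), T=3 (19%4)
i=2: r=4+8=12, c=3*2+0=6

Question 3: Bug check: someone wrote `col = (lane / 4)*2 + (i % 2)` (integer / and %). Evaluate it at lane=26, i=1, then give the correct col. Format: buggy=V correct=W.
buggy=13 correct=5

`(lane / 4)*2 + (i % 2)`[26,1]->13
L=26->gid=26>>2=6, tid=26&3=2
[1]->row 6+0=6  col 2·2+1=5
col: 13 vs 5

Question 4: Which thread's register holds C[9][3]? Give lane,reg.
5,3

r:9=>grp=1,rB=1  c:3=>tig=1,lo=1
L=1*4+1=5  i=1*2+1=3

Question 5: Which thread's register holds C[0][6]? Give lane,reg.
r: 0->gid=0,r8=0  c: 6->tid=3,i&1=0
L=0*4+3=3  i=0*2+0=0

3,0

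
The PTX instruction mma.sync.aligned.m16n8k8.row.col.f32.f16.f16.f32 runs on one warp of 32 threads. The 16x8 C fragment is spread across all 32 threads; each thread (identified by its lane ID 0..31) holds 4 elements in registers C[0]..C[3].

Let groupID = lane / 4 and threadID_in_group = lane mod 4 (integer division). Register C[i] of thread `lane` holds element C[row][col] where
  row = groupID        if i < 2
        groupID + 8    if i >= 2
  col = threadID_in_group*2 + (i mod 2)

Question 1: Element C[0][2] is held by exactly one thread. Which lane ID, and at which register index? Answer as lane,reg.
r=0->g=0,rb=0  c=2->t=1,b0=0
L=0*4+1=1  i=0*2+0=0

1,0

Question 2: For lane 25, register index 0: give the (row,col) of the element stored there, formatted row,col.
6,2

L=25->g=25>>2=6, t=25&3=1
[0]->row 6+0=6  col 1·2+0=2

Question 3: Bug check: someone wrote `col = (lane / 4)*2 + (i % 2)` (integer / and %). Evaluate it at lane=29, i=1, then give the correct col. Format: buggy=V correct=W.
buggy=15 correct=3

`(lane / 4)*2 + (i % 2)`[29,1]->15
lane 29->29/4=7, 29 mod 4=1
i=1  r:7+0->7  c:2·1+1->3
col: 15 vs 3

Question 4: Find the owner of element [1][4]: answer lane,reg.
r:1=>grp=1,rB=0  c:4=>tig=2,lo=0
L=1*4+2=6  i=0*2+0=0

6,0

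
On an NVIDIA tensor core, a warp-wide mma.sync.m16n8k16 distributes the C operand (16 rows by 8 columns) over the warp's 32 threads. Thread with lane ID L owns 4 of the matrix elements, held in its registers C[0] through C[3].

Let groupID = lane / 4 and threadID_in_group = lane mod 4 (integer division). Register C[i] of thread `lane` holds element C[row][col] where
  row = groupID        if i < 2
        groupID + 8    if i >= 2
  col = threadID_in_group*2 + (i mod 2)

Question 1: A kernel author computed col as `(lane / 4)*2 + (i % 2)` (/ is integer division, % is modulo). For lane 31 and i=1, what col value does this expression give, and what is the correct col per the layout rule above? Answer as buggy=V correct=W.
buggy=15 correct=7

`(lane / 4)*2 + (i % 2)`[31,1]=>15
lane 31: grp=7 (31/4), tig=3 (31%4)
i=1: r=7+0=7, c=3*2+1=7
col: 15 vs 7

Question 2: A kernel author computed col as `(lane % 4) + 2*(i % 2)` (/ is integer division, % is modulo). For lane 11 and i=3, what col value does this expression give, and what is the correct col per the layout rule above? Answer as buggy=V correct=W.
`(lane % 4) + 2*(i % 2)`[11,3]⇒5
lane 11: gr=2 (11/4), th=3 (11%4)
i=3: r=2+8=10, c=3*2+1=7
col: 5 vs 7

buggy=5 correct=7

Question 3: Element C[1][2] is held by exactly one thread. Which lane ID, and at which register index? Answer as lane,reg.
5,0

r=1->g=1,rb=0  c=2->t=1,b0=0
L=1*4+1=5  i=0*2+0=0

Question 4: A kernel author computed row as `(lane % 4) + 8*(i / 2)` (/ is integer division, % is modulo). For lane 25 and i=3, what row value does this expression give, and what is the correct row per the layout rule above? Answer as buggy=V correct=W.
`(lane % 4) + 8*(i / 2)`[25,3]->9
lane 25: g=6 (25/4), t=1 (25%4)
i=3: r=6+8=14, c=1*2+1=3
row: 9 vs 14

buggy=9 correct=14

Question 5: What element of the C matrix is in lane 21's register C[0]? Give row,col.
5,2

lane 21→21/4=5, 21 mod 4=1
i=0  r:5+0→5  c:2·1+0→2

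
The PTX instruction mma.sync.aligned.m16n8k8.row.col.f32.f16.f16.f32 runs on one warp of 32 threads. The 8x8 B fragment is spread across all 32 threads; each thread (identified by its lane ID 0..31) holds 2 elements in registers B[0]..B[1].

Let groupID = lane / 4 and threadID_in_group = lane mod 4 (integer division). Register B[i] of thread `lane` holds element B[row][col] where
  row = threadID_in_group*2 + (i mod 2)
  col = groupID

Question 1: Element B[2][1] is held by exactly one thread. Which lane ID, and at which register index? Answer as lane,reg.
c=1⇒gr=1  r=2⇒th=1,odd=0
L=1*4+1=5  i=0=0

5,0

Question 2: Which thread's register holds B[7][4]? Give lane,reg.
c=4->g=4  r=7->t=3,b0=1
L=4*4+3=19  i=1=1

19,1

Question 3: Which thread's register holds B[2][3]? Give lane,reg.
13,0

c: 3->gid=3  r: 2->tid=1,i&1=0
L=3*4+1=13  i=0=0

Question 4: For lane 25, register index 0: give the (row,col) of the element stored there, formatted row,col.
2,6

lane 25: G=6 (25/4), T=1 (25%4)
i=0: r=1*2+0=2, c=G=6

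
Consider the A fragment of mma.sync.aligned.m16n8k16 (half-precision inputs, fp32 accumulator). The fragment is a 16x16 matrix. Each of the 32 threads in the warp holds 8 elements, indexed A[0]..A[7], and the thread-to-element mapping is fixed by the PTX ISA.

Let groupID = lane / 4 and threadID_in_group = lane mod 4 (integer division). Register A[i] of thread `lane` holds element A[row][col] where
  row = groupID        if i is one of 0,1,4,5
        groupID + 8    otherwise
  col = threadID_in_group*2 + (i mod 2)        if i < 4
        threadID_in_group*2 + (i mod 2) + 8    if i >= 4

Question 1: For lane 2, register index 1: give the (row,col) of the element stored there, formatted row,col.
0,5

lane 2⇒2/4=0, 2 mod 4=2
i=1  r:0+0⇒0  c:2·2+1+0⇒5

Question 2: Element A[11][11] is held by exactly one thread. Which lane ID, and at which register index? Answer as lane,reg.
13,7

r:11=>grp=3,rB=1  c:11=>cB=1,tig=1,lo=1
L=3*4+1=13  i=1*4+1*2+1=7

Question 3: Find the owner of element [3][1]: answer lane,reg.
12,1

r=3->g=3,rb=0  c=1->cb=0,t=0,b0=1
L=3*4+0=12  i=0*4+0*2+1=1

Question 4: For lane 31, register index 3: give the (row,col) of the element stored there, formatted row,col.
L=31->g=31>>2=7, t=31&3=3
[3]->row 7+8=15  col 3·2+1+0=7

15,7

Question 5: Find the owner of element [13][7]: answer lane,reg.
r:13=>grp=5,rB=1  c:7=>cB=0,tig=3,lo=1
L=5*4+3=23  i=0*4+1*2+1=3

23,3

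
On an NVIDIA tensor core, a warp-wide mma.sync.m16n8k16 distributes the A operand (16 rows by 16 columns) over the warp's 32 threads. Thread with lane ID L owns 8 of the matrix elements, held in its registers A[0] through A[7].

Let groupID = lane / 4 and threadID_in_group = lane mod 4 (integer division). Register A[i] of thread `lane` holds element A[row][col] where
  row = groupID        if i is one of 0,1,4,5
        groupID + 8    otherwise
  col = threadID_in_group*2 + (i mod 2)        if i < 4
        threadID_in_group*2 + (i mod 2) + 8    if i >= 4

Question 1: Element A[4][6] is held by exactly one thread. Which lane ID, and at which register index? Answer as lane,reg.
19,0

r=4→G=4,rhi=0  c=6→chi=0,T=3,p=0
L=4*4+3=19  i=0*4+0*2+0=0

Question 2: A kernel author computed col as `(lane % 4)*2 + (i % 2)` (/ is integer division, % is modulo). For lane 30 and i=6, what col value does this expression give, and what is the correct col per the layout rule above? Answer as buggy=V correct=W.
buggy=4 correct=12

`(lane % 4)*2 + (i % 2)`[30,6]=>4
L=30=>grp=30>>2=7, tig=30&3=2
[6]=>row 7+8=15  col 2·2+0+8=12
col: 4 vs 12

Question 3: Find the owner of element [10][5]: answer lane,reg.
r=10→G=2,rhi=1  c=5→chi=0,T=2,p=1
L=2*4+2=10  i=0*4+1*2+1=3

10,3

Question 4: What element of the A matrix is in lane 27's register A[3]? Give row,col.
14,7

L=27=>grp=27>>2=6, tig=27&3=3
[3]=>row 6+8=14  col 3·2+1+0=7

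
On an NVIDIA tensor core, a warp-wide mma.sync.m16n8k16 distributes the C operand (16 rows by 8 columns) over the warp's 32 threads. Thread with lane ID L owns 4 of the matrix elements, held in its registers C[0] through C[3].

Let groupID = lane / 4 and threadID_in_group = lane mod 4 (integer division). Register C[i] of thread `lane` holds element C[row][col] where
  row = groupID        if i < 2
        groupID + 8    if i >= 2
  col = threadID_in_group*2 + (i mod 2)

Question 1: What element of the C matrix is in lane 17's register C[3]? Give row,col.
12,3

lane 17->17/4=4, 17 mod 4=1
i=3  r:4+8->12  c:2·1+1->3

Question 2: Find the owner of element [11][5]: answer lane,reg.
14,3

r: 11->gid=3,r8=1  c: 5->tid=2,i&1=1
L=3*4+2=14  i=1*2+1=3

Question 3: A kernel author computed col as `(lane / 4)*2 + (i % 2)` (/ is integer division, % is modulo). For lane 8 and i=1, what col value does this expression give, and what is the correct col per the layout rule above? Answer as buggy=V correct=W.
`(lane / 4)*2 + (i % 2)`[8,1]->5
L=8->g=8>>2=2, t=8&3=0
[1]->row 2+0=2  col 0·2+1=1
col: 5 vs 1

buggy=5 correct=1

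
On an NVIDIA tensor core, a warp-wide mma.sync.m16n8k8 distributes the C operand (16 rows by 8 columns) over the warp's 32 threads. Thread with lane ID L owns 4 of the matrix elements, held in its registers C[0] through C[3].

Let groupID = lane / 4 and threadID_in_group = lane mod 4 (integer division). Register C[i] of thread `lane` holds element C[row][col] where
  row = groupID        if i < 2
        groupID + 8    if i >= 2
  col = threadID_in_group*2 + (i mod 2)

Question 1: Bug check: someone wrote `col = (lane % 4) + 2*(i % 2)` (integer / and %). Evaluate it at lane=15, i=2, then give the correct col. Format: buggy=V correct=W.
`(lane % 4) + 2*(i % 2)`[15,2]->3
L=15->gid=15>>2=3, tid=15&3=3
[2]->row 3+8=11  col 3·2+0=6
col: 3 vs 6

buggy=3 correct=6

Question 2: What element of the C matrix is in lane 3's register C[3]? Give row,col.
L=3⇒gr=3>>2=0, th=3&3=3
[3]⇒row 0+8=8  col 3·2+1=7

8,7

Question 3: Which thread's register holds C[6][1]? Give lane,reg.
24,1

r=6->g=6,rb=0  c=1->t=0,b0=1
L=6*4+0=24  i=0*2+1=1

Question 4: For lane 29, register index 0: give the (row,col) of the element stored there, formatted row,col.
7,2

29: gid=7,tid=1
[0] (7+0,1*2+0) = (7,2)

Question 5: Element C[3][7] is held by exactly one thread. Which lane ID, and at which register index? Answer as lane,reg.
r:3=>grp=3,rB=0  c:7=>tig=3,lo=1
L=3*4+3=15  i=0*2+1=1

15,1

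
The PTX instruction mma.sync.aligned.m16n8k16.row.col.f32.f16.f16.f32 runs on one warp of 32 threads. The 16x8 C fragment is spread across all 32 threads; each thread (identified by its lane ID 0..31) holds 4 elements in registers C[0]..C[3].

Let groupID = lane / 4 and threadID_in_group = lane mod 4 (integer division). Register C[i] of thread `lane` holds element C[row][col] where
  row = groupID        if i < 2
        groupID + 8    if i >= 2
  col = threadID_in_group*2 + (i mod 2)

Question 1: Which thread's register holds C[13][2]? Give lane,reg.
r=13⇒gr=5,Rb=1  c=2⇒th=1,odd=0
L=5*4+1=21  i=1*2+0=2

21,2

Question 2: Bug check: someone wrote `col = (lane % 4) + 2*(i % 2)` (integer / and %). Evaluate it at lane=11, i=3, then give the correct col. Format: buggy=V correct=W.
`(lane % 4) + 2*(i % 2)`[11,3]->5
11: gid=2,tid=3
[3] (2+8,3*2+1) = (10,7)
col: 5 vs 7

buggy=5 correct=7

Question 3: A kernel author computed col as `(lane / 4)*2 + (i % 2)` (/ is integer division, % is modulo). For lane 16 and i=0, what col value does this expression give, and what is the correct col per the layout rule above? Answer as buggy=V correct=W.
`(lane / 4)*2 + (i % 2)`[16,0]->8
16: g=4,t=0
[0] (4+0,0*2+0) = (4,0)
col: 8 vs 0

buggy=8 correct=0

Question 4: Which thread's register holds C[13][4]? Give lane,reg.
r: 13->gid=5,r8=1  c: 4->tid=2,i&1=0
L=5*4+2=22  i=1*2+0=2

22,2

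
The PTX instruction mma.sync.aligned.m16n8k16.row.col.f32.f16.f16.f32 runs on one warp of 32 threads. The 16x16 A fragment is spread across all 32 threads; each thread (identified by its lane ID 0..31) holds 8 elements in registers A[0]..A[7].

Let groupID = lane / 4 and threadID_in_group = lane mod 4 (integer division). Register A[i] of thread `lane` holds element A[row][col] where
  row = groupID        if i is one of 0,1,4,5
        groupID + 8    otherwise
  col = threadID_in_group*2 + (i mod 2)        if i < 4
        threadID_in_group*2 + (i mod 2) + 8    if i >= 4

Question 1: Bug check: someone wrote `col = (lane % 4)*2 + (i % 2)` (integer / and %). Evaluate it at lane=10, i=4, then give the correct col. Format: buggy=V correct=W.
buggy=4 correct=12

`(lane % 4)*2 + (i % 2)`[10,4]->4
10: gid=2,tid=2
[4] (2+0,2*2+0+8) = (2,12)
col: 4 vs 12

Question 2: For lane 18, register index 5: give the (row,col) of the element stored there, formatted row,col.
4,13

L=18=>grp=18>>2=4, tig=18&3=2
[5]=>row 4+0=4  col 2·2+1+8=13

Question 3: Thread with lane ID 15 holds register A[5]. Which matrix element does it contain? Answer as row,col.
15: g=3,t=3
[5] (3+0,3*2+1+8) = (3,15)

3,15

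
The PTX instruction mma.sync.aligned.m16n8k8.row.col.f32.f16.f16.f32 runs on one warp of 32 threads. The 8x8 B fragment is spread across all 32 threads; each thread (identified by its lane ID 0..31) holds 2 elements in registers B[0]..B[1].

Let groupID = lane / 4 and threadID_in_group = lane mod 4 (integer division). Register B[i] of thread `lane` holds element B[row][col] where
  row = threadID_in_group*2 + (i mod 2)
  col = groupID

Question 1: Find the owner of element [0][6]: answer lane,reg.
c=6⇒gr=6  r=0⇒th=0,odd=0
L=6*4+0=24  i=0=0

24,0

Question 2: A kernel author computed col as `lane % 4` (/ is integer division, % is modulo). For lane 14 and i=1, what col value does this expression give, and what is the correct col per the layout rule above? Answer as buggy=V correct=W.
`lane % 4`[14,1]=>2
14: grp=3,tig=2
[1] (2*2+1,3) = (5,3)
col: 2 vs 3

buggy=2 correct=3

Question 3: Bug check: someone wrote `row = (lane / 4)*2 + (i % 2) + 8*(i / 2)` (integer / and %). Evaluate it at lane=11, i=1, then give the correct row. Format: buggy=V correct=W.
`(lane / 4)*2 + (i % 2) + 8*(i / 2)`[11,1]⇒5
L=11⇒gr=11>>2=2, th=11&3=3
[1]⇒row 3·2+1=7  col gr=2
row: 5 vs 7

buggy=5 correct=7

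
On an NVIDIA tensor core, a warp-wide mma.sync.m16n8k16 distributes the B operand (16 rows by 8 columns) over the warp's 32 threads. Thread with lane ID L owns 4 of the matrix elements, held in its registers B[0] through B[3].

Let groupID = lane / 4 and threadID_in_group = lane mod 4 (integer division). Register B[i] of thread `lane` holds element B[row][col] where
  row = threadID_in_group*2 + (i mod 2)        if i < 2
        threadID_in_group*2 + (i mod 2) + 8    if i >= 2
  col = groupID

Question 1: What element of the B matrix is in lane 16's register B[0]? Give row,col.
0,4

L=16=>grp=16>>2=4, tig=16&3=0
[0]=>row 0·2+0+0=0  col grp=4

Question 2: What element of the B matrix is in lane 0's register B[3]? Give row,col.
9,0

L=0->g=0>>2=0, t=0&3=0
[3]->row 0·2+1+8=9  col g=0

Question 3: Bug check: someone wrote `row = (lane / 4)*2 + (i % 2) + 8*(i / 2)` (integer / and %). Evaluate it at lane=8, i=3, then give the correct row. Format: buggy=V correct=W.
`(lane / 4)*2 + (i % 2) + 8*(i / 2)`[8,3]⇒13
lane 8: gr=2 (8/4), th=0 (8%4)
i=3: r=0*2+1+8=9, c=gr=2
row: 13 vs 9

buggy=13 correct=9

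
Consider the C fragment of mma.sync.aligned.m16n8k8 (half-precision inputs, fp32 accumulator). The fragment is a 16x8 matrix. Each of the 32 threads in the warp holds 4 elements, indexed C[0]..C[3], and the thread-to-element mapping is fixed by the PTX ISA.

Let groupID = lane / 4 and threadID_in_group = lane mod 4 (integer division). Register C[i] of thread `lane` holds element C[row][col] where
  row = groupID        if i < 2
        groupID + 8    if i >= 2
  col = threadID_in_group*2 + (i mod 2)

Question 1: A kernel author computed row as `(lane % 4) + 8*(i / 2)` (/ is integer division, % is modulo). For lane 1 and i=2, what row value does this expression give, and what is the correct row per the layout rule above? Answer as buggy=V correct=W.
`(lane % 4) + 8*(i / 2)`[1,2]→9
lane 1: G=0 (1/4), T=1 (1%4)
i=2: r=0+8=8, c=1*2+0=2
row: 9 vs 8

buggy=9 correct=8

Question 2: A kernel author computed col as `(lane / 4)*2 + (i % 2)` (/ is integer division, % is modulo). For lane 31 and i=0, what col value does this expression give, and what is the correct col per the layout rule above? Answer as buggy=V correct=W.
`(lane / 4)*2 + (i % 2)`[31,0]->14
lane 31: gid=7 (31/4), tid=3 (31%4)
i=0: r=7+0=7, c=3*2+0=6
col: 14 vs 6

buggy=14 correct=6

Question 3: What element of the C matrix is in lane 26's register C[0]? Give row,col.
6,4

L=26→G=26>>2=6, T=26&3=2
[0]→row 6+0=6  col 2·2+0=4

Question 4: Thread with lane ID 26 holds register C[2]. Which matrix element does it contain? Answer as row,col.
lane 26->26/4=6, 26 mod 4=2
i=2  r:6+8->14  c:2·2+0->4

14,4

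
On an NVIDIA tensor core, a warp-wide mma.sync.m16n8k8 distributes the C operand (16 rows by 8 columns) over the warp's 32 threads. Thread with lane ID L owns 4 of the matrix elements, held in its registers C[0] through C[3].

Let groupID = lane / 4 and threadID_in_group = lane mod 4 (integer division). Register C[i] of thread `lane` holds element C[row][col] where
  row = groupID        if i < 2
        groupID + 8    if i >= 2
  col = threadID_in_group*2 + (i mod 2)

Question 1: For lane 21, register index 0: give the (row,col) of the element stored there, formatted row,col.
lane 21: gr=5 (21/4), th=1 (21%4)
i=0: r=5+0=5, c=1*2+0=2

5,2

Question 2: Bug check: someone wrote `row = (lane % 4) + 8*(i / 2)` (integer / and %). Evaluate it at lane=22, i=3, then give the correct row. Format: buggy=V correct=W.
buggy=10 correct=13

`(lane % 4) + 8*(i / 2)`[22,3]->10
L=22->g=22>>2=5, t=22&3=2
[3]->row 5+8=13  col 2·2+1=5
row: 10 vs 13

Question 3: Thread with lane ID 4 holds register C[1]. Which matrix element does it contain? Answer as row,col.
lane 4->4/4=1, 4 mod 4=0
i=1  r:1+0->1  c:2·0+1->1

1,1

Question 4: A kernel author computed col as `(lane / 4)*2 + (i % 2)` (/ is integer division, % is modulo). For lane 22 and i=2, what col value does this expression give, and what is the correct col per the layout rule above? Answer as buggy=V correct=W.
buggy=10 correct=4

`(lane / 4)*2 + (i % 2)`[22,2]=>10
22: grp=5,tig=2
[2] (5+8,2*2+0) = (13,4)
col: 10 vs 4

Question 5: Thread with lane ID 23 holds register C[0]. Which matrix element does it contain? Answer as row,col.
23: grp=5,tig=3
[0] (5+0,3*2+0) = (5,6)

5,6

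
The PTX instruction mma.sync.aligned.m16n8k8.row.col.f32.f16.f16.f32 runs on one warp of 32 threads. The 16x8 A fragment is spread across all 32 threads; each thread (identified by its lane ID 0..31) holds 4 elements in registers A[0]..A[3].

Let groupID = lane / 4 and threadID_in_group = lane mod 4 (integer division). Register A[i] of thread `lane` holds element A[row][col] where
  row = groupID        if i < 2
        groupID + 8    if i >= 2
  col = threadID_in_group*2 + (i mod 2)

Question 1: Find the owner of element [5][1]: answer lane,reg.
20,1

r=5⇒gr=5,Rb=0  c=1⇒th=0,odd=1
L=5*4+0=20  i=0*2+1=1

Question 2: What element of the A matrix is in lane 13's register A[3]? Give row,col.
lane 13: g=3 (13/4), t=1 (13%4)
i=3: r=3+8=11, c=1*2+1=3

11,3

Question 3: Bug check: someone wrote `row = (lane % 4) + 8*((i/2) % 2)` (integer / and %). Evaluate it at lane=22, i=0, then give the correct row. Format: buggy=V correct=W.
buggy=2 correct=5

`(lane % 4) + 8*((i/2) % 2)`[22,0]->2
L=22->g=22>>2=5, t=22&3=2
[0]->row 5+0=5  col 2·2+0=4
row: 2 vs 5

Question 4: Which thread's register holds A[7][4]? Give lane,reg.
r=7->g=7,rb=0  c=4->t=2,b0=0
L=7*4+2=30  i=0*2+0=0

30,0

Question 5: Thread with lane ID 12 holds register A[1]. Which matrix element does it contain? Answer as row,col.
lane 12⇒12/4=3, 12 mod 4=0
i=1  r:3+0⇒3  c:2·0+1⇒1

3,1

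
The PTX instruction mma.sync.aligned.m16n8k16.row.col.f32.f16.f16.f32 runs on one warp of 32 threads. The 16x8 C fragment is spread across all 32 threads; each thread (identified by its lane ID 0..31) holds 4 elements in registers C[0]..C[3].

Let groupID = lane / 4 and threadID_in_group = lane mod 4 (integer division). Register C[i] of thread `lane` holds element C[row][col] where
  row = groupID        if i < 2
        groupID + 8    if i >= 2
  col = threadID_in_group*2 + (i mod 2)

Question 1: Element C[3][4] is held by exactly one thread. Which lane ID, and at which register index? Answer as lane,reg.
r=3->g=3,rb=0  c=4->t=2,b0=0
L=3*4+2=14  i=0*2+0=0

14,0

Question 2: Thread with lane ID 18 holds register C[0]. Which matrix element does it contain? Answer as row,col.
4,4

lane 18: gr=4 (18/4), th=2 (18%4)
i=0: r=4+0=4, c=2*2+0=4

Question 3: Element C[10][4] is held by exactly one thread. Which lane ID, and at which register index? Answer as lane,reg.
r=10->g=2,rb=1  c=4->t=2,b0=0
L=2*4+2=10  i=1*2+0=2

10,2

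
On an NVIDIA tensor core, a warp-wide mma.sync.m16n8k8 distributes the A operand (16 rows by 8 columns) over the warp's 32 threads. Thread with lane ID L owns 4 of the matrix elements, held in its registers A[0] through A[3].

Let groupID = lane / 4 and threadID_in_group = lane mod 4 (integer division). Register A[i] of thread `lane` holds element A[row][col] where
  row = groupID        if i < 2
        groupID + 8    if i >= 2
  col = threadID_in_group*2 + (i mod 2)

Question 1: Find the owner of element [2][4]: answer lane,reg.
r=2->g=2,rb=0  c=4->t=2,b0=0
L=2*4+2=10  i=0*2+0=0

10,0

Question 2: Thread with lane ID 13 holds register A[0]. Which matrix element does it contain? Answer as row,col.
lane 13: gr=3 (13/4), th=1 (13%4)
i=0: r=3+0=3, c=1*2+0=2

3,2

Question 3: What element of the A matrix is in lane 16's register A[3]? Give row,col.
lane 16→16/4=4, 16 mod 4=0
i=3  r:4+8→12  c:2·0+1→1

12,1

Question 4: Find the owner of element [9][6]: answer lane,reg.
r:9=>grp=1,rB=1  c:6=>tig=3,lo=0
L=1*4+3=7  i=1*2+0=2

7,2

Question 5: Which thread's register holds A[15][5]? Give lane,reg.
r:15=>grp=7,rB=1  c:5=>tig=2,lo=1
L=7*4+2=30  i=1*2+1=3

30,3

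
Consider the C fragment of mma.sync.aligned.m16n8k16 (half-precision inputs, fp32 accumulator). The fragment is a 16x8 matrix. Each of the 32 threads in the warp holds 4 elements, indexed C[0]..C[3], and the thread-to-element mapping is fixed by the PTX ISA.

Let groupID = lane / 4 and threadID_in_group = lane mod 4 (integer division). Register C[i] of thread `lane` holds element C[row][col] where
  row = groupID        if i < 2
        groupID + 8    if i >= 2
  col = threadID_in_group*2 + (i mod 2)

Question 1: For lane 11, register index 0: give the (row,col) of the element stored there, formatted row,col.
lane 11: gr=2 (11/4), th=3 (11%4)
i=0: r=2+0=2, c=3*2+0=6

2,6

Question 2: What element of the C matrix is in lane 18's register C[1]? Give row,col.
4,5

18: grp=4,tig=2
[1] (4+0,2*2+1) = (4,5)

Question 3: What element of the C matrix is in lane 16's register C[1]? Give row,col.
lane 16->16/4=4, 16 mod 4=0
i=1  r:4+0->4  c:2·0+1->1

4,1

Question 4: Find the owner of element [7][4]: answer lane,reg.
30,0

r=7⇒gr=7,Rb=0  c=4⇒th=2,odd=0
L=7*4+2=30  i=0*2+0=0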